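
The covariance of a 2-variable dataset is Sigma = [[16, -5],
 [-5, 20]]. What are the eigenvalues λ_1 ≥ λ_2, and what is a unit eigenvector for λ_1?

Step 1 — characteristic polynomial of 2×2 Sigma:
  det(Sigma - λI) = λ² - trace · λ + det = 0.
  trace = 16 + 20 = 36, det = 16·20 - (-5)² = 295.
Step 2 — discriminant:
  Δ = trace² - 4·det = 1296 - 1180 = 116.
Step 3 — eigenvalues:
  λ = (trace ± √Δ)/2 = (36 ± 10.7703)/2,
  λ_1 = 23.3852,  λ_2 = 12.6148.

Step 4 — unit eigenvector for λ_1: solve (Sigma - λ_1 I)v = 0. First row:
  (16 - 23.3852)·v_x + (-5)·v_y = 0, i.e. (-7.3852)·v_x + (-5)·v_y = 0,
  so v ∝ (b, λ_1 - a) = (-5, 7.3852); multiply by -1 so the first entry is positive: u = (5, -7.3852).
  ||u|| = √((5)² + (-7.3852)²) = √(79.5407) ≈ 8.9186,
  v_1 = u/||u|| ≈ (0.5606, -0.8281) (||v_1|| = 1).

λ_1 = 23.3852,  λ_2 = 12.6148;  v_1 ≈ (0.5606, -0.8281)


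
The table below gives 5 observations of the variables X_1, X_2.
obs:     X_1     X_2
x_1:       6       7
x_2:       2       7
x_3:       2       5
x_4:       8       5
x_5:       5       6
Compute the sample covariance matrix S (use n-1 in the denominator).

Step 1 — column means:
  mean(X_1) = (6 + 2 + 2 + 8 + 5) / 5 = 23/5 = 4.6
  mean(X_2) = (7 + 7 + 5 + 5 + 6) / 5 = 30/5 = 6

Step 2 — sample covariance S[i,j] = (1/(n-1)) · Σ_k (x_{k,i} - mean_i) · (x_{k,j} - mean_j), with n-1 = 4.
  S[X_1,X_1] = ((1.4)·(1.4) + (-2.6)·(-2.6) + (-2.6)·(-2.6) + (3.4)·(3.4) + (0.4)·(0.4)) / 4 = 27.2/4 = 6.8
  S[X_1,X_2] = ((1.4)·(1) + (-2.6)·(1) + (-2.6)·(-1) + (3.4)·(-1) + (0.4)·(0)) / 4 = -2/4 = -0.5
  S[X_2,X_2] = ((1)·(1) + (1)·(1) + (-1)·(-1) + (-1)·(-1) + (0)·(0)) / 4 = 4/4 = 1

S is symmetric (S[j,i] = S[i,j]). Assembling:

S = [[6.8, -0.5],
 [-0.5, 1]]


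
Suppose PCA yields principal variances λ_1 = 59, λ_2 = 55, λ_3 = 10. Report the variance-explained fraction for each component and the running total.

Step 1 — total variance = trace(Sigma) = Σ λ_i = 59 + 55 + 10 = 124.

Step 2 — fraction explained by component i = λ_i / Σ λ:
  PC1: 59/124 = 0.4758
  PC2: 55/124 = 0.4435
  PC3: 10/124 = 0.0806

Step 3 — cumulative fraction after k components = (λ_1 + ... + λ_k) / Σ λ:
  k = 1: 59/124 = 0.4758
  k = 2: (59 + 55)/124 = 114/124 = 0.9194
  k = 3: (59 + 55 + 10)/124 = 124/124 = 1

Summary (fraction, with percent):

explained: PC1 0.4758 (47.58%), PC2 0.4435 (44.35%), PC3 0.0806 (8.06%);  cumulative: 0.4758, 0.9194, 1


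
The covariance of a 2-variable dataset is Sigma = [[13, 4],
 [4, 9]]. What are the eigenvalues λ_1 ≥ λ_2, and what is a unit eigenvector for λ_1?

Step 1 — characteristic polynomial of 2×2 Sigma:
  det(Sigma - λI) = λ² - trace · λ + det = 0.
  trace = 13 + 9 = 22, det = 13·9 - (4)² = 101.
Step 2 — discriminant:
  Δ = trace² - 4·det = 484 - 404 = 80.
Step 3 — eigenvalues:
  λ = (trace ± √Δ)/2 = (22 ± 8.9443)/2,
  λ_1 = 15.4721,  λ_2 = 6.5279.

Step 4 — unit eigenvector for λ_1: solve (Sigma - λ_1 I)v = 0. First row:
  (13 - 15.4721)·v_x + (4)·v_y = 0, i.e. (-2.4721)·v_x + (4)·v_y = 0,
  so v ∝ (b, λ_1 - a) = (4, 2.4721) = u.
  ||u|| = √((4)² + (2.4721)²) = √(22.1115) ≈ 4.7023,
  v_1 = u/||u|| ≈ (0.8507, 0.5257) (||v_1|| = 1).

λ_1 = 15.4721,  λ_2 = 6.5279;  v_1 ≈ (0.8507, 0.5257)


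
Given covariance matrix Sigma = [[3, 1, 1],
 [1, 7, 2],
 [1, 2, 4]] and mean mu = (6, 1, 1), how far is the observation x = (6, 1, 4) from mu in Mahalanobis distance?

Step 1 — centre the observation: (x - mu) = (0, 0, 3).

Step 2 — invert Sigma (cofactor / det for 3×3, or solve directly):
  Sigma^{-1} = [[0.3692, -0.0308, -0.0769],
 [-0.0308, 0.1692, -0.0769],
 [-0.0769, -0.0769, 0.3077]].

Step 3 — form the quadratic (x - mu)^T · Sigma^{-1} · (x - mu):
  Sigma^{-1} · (x - mu) = (-0.2308, -0.2308, 0.9231).
  (x - mu)^T · [Sigma^{-1} · (x - mu)] = (0)·(-0.2308) + (0)·(-0.2308) + (3)·(0.9231) = 2.7692.

Step 4 — take square root: d = √(2.7692) ≈ 1.6641.

d(x, mu) = √(2.7692) ≈ 1.6641


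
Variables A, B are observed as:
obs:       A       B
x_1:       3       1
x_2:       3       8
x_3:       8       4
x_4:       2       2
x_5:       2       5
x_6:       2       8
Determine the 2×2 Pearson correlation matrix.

Step 1 — column means:
  mean(A) = (3 + 3 + 8 + 2 + 2 + 2) / 6 = 20/6 = 3.3333
  mean(B) = (1 + 8 + 4 + 2 + 5 + 8) / 6 = 28/6 = 4.6667

Step 2 — sample variances and covariances s[i,j] = (1/(n-1)) · Σ_k (x_{k,i} - mean_i) · (x_{k,j} - mean_j), with n-1 = 5:
  s[A,A] = ((-0.3333)·(-0.3333) + (-0.3333)·(-0.3333) + (4.6667)·(4.6667) + (-1.3333)·(-1.3333) + (-1.3333)·(-1.3333) + (-1.3333)·(-1.3333)) / 5 = 27.3333/5 = 5.4667
  s[A,B] = ((-0.3333)·(-3.6667) + (-0.3333)·(3.3333) + (4.6667)·(-0.6667) + (-1.3333)·(-2.6667) + (-1.3333)·(0.3333) + (-1.3333)·(3.3333)) / 5 = -4.3333/5 = -0.8667
  s[B,B] = ((-3.6667)·(-3.6667) + (3.3333)·(3.3333) + (-0.6667)·(-0.6667) + (-2.6667)·(-2.6667) + (0.3333)·(0.3333) + (3.3333)·(3.3333)) / 5 = 43.3333/5 = 8.6667
  Sample standard deviations s_i = √(s[i,i]):
  s(A) = √(5.4667) = 2.3381
  s(B) = √(8.6667) = 2.9439

Step 3 — r_{ij} = s_{ij} / (s_i · s_j):
  r[A,A] = 1 (diagonal).
  r[A,B] = -0.8667 / (2.3381 · 2.9439) = -0.8667 / 6.8832 = -0.1259
  r[B,B] = 1 (diagonal).

R is symmetric with unit diagonal. Assembling:

R = [[1, -0.1259],
 [-0.1259, 1]]


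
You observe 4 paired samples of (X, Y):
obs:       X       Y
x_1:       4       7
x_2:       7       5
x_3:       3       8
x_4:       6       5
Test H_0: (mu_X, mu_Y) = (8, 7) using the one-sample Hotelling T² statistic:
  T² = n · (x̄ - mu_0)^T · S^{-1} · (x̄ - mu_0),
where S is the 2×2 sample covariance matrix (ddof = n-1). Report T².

Step 1 — sample mean vector:
  mean(X) = (4 + 7 + 3 + 6) / 4 = 20/4 = 5
  mean(Y) = (7 + 5 + 8 + 5) / 4 = 25/4 = 6.25
  x̄ = (5, 6.25),  deviation x̄ - mu_0 = (5, 6.25) - (8, 7) = (-3, -0.75).

Step 2 — sample covariance matrix, S[i,j] = (1/(n-1)) · Σ_k (x_{k,i} - mean_i) · (x_{k,j} - mean_j), divisor n-1 = 3:
  S[X,X] = ((-1)·(-1) + (2)·(2) + (-2)·(-2) + (1)·(1)) / 3 = 10/3 = 3.3333
  S[X,Y] = ((-1)·(0.75) + (2)·(-1.25) + (-2)·(1.75) + (1)·(-1.25)) / 3 = -8/3 = -2.6667
  S[Y,Y] = ((0.75)·(0.75) + (-1.25)·(-1.25) + (1.75)·(1.75) + (-1.25)·(-1.25)) / 3 = 6.75/3 = 2.25
  S = [[3.3333, -2.6667],
 [-2.6667, 2.25]].

Step 3 — invert S. det(S) = 3.3333·2.25 - (-2.6667)² = 0.3889.
  S^{-1} = (1/det) · [[d, -b], [-b, a]] = [[5.7857, 6.8571],
 [6.8571, 8.5714]].

Step 4 — quadratic form (x̄ - mu_0)^T · S^{-1} · (x̄ - mu_0):
  S^{-1} · (x̄ - mu_0) = (-22.5, -27),
  (x̄ - mu_0)^T · [...] = (-3)·(-22.5) + (-0.75)·(-27) = 87.75.

Step 5 — scale by n: T² = 4 · 87.75 = 351.

T² ≈ 351


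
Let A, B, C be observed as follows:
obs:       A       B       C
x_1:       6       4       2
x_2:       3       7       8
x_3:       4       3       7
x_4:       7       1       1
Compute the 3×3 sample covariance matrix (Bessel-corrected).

Step 1 — column means:
  mean(A) = (6 + 3 + 4 + 7) / 4 = 20/4 = 5
  mean(B) = (4 + 7 + 3 + 1) / 4 = 15/4 = 3.75
  mean(C) = (2 + 8 + 7 + 1) / 4 = 18/4 = 4.5

Step 2 — sample covariance S[i,j] = (1/(n-1)) · Σ_k (x_{k,i} - mean_i) · (x_{k,j} - mean_j), with n-1 = 3.
  S[A,A] = ((1)·(1) + (-2)·(-2) + (-1)·(-1) + (2)·(2)) / 3 = 10/3 = 3.3333
  S[A,B] = ((1)·(0.25) + (-2)·(3.25) + (-1)·(-0.75) + (2)·(-2.75)) / 3 = -11/3 = -3.6667
  S[A,C] = ((1)·(-2.5) + (-2)·(3.5) + (-1)·(2.5) + (2)·(-3.5)) / 3 = -19/3 = -6.3333
  S[B,B] = ((0.25)·(0.25) + (3.25)·(3.25) + (-0.75)·(-0.75) + (-2.75)·(-2.75)) / 3 = 18.75/3 = 6.25
  S[B,C] = ((0.25)·(-2.5) + (3.25)·(3.5) + (-0.75)·(2.5) + (-2.75)·(-3.5)) / 3 = 18.5/3 = 6.1667
  S[C,C] = ((-2.5)·(-2.5) + (3.5)·(3.5) + (2.5)·(2.5) + (-3.5)·(-3.5)) / 3 = 37/3 = 12.3333

S is symmetric (S[j,i] = S[i,j]). Assembling:

S = [[3.3333, -3.6667, -6.3333],
 [-3.6667, 6.25, 6.1667],
 [-6.3333, 6.1667, 12.3333]]


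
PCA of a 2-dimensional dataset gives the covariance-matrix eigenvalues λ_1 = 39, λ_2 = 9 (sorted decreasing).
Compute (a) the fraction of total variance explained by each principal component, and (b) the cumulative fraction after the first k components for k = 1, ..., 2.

Step 1 — total variance = trace(Sigma) = Σ λ_i = 39 + 9 = 48.

Step 2 — fraction explained by component i = λ_i / Σ λ:
  PC1: 39/48 = 0.8125
  PC2: 9/48 = 0.1875

Step 3 — cumulative fraction after k components = (λ_1 + ... + λ_k) / Σ λ:
  k = 1: 39/48 = 0.8125
  k = 2: (39 + 9)/48 = 48/48 = 1

Summary (fraction, with percent):

explained: PC1 0.8125 (81.25%), PC2 0.1875 (18.75%);  cumulative: 0.8125, 1


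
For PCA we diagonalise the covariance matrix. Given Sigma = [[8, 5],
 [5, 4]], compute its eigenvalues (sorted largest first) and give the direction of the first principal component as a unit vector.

Step 1 — characteristic polynomial of 2×2 Sigma:
  det(Sigma - λI) = λ² - trace · λ + det = 0.
  trace = 8 + 4 = 12, det = 8·4 - (5)² = 7.
Step 2 — discriminant:
  Δ = trace² - 4·det = 144 - 28 = 116.
Step 3 — eigenvalues:
  λ = (trace ± √Δ)/2 = (12 ± 10.7703)/2,
  λ_1 = 11.3852,  λ_2 = 0.6148.

Step 4 — unit eigenvector for λ_1: solve (Sigma - λ_1 I)v = 0. First row:
  (8 - 11.3852)·v_x + (5)·v_y = 0, i.e. (-3.3852)·v_x + (5)·v_y = 0,
  so v ∝ (b, λ_1 - a) = (5, 3.3852) = u.
  ||u|| = √((5)² + (3.3852)²) = √(36.4593) ≈ 6.0382,
  v_1 = u/||u|| ≈ (0.8281, 0.5606) (||v_1|| = 1).

λ_1 = 11.3852,  λ_2 = 0.6148;  v_1 ≈ (0.8281, 0.5606)


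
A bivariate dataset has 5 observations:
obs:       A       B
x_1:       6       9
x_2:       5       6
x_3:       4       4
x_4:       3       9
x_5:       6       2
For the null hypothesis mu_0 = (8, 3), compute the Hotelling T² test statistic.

Step 1 — sample mean vector:
  mean(A) = (6 + 5 + 4 + 3 + 6) / 5 = 24/5 = 4.8
  mean(B) = (9 + 6 + 4 + 9 + 2) / 5 = 30/5 = 6
  x̄ = (4.8, 6),  deviation x̄ - mu_0 = (4.8, 6) - (8, 3) = (-3.2, 3).

Step 2 — sample covariance matrix, S[i,j] = (1/(n-1)) · Σ_k (x_{k,i} - mean_i) · (x_{k,j} - mean_j), divisor n-1 = 4:
  S[A,A] = ((1.2)·(1.2) + (0.2)·(0.2) + (-0.8)·(-0.8) + (-1.8)·(-1.8) + (1.2)·(1.2)) / 4 = 6.8/4 = 1.7
  S[A,B] = ((1.2)·(3) + (0.2)·(0) + (-0.8)·(-2) + (-1.8)·(3) + (1.2)·(-4)) / 4 = -5/4 = -1.25
  S[B,B] = ((3)·(3) + (0)·(0) + (-2)·(-2) + (3)·(3) + (-4)·(-4)) / 4 = 38/4 = 9.5
  S = [[1.7, -1.25],
 [-1.25, 9.5]].

Step 3 — invert S. det(S) = 1.7·9.5 - (-1.25)² = 14.5875.
  S^{-1} = (1/det) · [[d, -b], [-b, a]] = [[0.6512, 0.0857],
 [0.0857, 0.1165]].

Step 4 — quadratic form (x̄ - mu_0)^T · S^{-1} · (x̄ - mu_0):
  S^{-1} · (x̄ - mu_0) = (-1.8269, 0.0754),
  (x̄ - mu_0)^T · [...] = (-3.2)·(-1.8269) + (3)·(0.0754) = 6.0723.

Step 5 — scale by n: T² = 5 · 6.0723 = 30.3616.

T² ≈ 30.3616


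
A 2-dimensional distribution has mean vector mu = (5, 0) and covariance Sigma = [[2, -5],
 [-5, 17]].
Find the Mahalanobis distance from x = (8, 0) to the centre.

Step 1 — centre the observation: (x - mu) = (3, 0).

Step 2 — invert Sigma. det(Sigma) = 2·17 - (-5)² = 9.
  Sigma^{-1} = (1/det) · [[d, -b], [-b, a]] = [[1.8889, 0.5556],
 [0.5556, 0.2222]].

Step 3 — form the quadratic (x - mu)^T · Sigma^{-1} · (x - mu):
  Sigma^{-1} · (x - mu) = (5.6667, 1.6667).
  (x - mu)^T · [Sigma^{-1} · (x - mu)] = (3)·(5.6667) + (0)·(1.6667) = 17.

Step 4 — take square root: d = √(17) ≈ 4.1231.

d(x, mu) = √(17) ≈ 4.1231


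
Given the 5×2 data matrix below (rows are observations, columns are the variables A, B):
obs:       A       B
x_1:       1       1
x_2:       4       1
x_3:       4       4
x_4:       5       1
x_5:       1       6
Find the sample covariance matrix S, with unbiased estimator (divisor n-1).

Step 1 — column means:
  mean(A) = (1 + 4 + 4 + 5 + 1) / 5 = 15/5 = 3
  mean(B) = (1 + 1 + 4 + 1 + 6) / 5 = 13/5 = 2.6

Step 2 — sample covariance S[i,j] = (1/(n-1)) · Σ_k (x_{k,i} - mean_i) · (x_{k,j} - mean_j), with n-1 = 4.
  S[A,A] = ((-2)·(-2) + (1)·(1) + (1)·(1) + (2)·(2) + (-2)·(-2)) / 4 = 14/4 = 3.5
  S[A,B] = ((-2)·(-1.6) + (1)·(-1.6) + (1)·(1.4) + (2)·(-1.6) + (-2)·(3.4)) / 4 = -7/4 = -1.75
  S[B,B] = ((-1.6)·(-1.6) + (-1.6)·(-1.6) + (1.4)·(1.4) + (-1.6)·(-1.6) + (3.4)·(3.4)) / 4 = 21.2/4 = 5.3

S is symmetric (S[j,i] = S[i,j]). Assembling:

S = [[3.5, -1.75],
 [-1.75, 5.3]]


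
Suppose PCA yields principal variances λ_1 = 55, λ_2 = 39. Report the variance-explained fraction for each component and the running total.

Step 1 — total variance = trace(Sigma) = Σ λ_i = 55 + 39 = 94.

Step 2 — fraction explained by component i = λ_i / Σ λ:
  PC1: 55/94 = 0.5851
  PC2: 39/94 = 0.4149

Step 3 — cumulative fraction after k components = (λ_1 + ... + λ_k) / Σ λ:
  k = 1: 55/94 = 0.5851
  k = 2: (55 + 39)/94 = 94/94 = 1

Summary (fraction, with percent):

explained: PC1 0.5851 (58.51%), PC2 0.4149 (41.49%);  cumulative: 0.5851, 1


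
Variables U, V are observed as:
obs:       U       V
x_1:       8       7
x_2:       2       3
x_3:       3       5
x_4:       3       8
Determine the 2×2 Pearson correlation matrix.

Step 1 — column means:
  mean(U) = (8 + 2 + 3 + 3) / 4 = 16/4 = 4
  mean(V) = (7 + 3 + 5 + 8) / 4 = 23/4 = 5.75

Step 2 — sample variances and covariances s[i,j] = (1/(n-1)) · Σ_k (x_{k,i} - mean_i) · (x_{k,j} - mean_j), with n-1 = 3:
  s[U,U] = ((4)·(4) + (-2)·(-2) + (-1)·(-1) + (-1)·(-1)) / 3 = 22/3 = 7.3333
  s[U,V] = ((4)·(1.25) + (-2)·(-2.75) + (-1)·(-0.75) + (-1)·(2.25)) / 3 = 9/3 = 3
  s[V,V] = ((1.25)·(1.25) + (-2.75)·(-2.75) + (-0.75)·(-0.75) + (2.25)·(2.25)) / 3 = 14.75/3 = 4.9167
  Sample standard deviations s_i = √(s[i,i]):
  s(U) = √(7.3333) = 2.708
  s(V) = √(4.9167) = 2.2174

Step 3 — r_{ij} = s_{ij} / (s_i · s_j):
  r[U,U] = 1 (diagonal).
  r[U,V] = 3 / (2.708 · 2.2174) = 3 / 6.0046 = 0.4996
  r[V,V] = 1 (diagonal).

R is symmetric with unit diagonal. Assembling:

R = [[1, 0.4996],
 [0.4996, 1]]


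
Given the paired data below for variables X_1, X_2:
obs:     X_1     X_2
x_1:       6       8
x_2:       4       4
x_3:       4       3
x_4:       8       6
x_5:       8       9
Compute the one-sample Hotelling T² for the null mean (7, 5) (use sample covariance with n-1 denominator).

Step 1 — sample mean vector:
  mean(X_1) = (6 + 4 + 4 + 8 + 8) / 5 = 30/5 = 6
  mean(X_2) = (8 + 4 + 3 + 6 + 9) / 5 = 30/5 = 6
  x̄ = (6, 6),  deviation x̄ - mu_0 = (6, 6) - (7, 5) = (-1, 1).

Step 2 — sample covariance matrix, S[i,j] = (1/(n-1)) · Σ_k (x_{k,i} - mean_i) · (x_{k,j} - mean_j), divisor n-1 = 4:
  S[X_1,X_1] = ((0)·(0) + (-2)·(-2) + (-2)·(-2) + (2)·(2) + (2)·(2)) / 4 = 16/4 = 4
  S[X_1,X_2] = ((0)·(2) + (-2)·(-2) + (-2)·(-3) + (2)·(0) + (2)·(3)) / 4 = 16/4 = 4
  S[X_2,X_2] = ((2)·(2) + (-2)·(-2) + (-3)·(-3) + (0)·(0) + (3)·(3)) / 4 = 26/4 = 6.5
  S = [[4, 4],
 [4, 6.5]].

Step 3 — invert S. det(S) = 4·6.5 - (4)² = 10.
  S^{-1} = (1/det) · [[d, -b], [-b, a]] = [[0.65, -0.4],
 [-0.4, 0.4]].

Step 4 — quadratic form (x̄ - mu_0)^T · S^{-1} · (x̄ - mu_0):
  S^{-1} · (x̄ - mu_0) = (-1.05, 0.8),
  (x̄ - mu_0)^T · [...] = (-1)·(-1.05) + (1)·(0.8) = 1.85.

Step 5 — scale by n: T² = 5 · 1.85 = 9.25.

T² ≈ 9.25


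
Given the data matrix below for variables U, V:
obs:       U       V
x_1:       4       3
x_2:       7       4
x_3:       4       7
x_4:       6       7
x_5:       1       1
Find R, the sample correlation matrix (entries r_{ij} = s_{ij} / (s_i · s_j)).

Step 1 — column means:
  mean(U) = (4 + 7 + 4 + 6 + 1) / 5 = 22/5 = 4.4
  mean(V) = (3 + 4 + 7 + 7 + 1) / 5 = 22/5 = 4.4

Step 2 — sample variances and covariances s[i,j] = (1/(n-1)) · Σ_k (x_{k,i} - mean_i) · (x_{k,j} - mean_j), with n-1 = 4:
  s[U,U] = ((-0.4)·(-0.4) + (2.6)·(2.6) + (-0.4)·(-0.4) + (1.6)·(1.6) + (-3.4)·(-3.4)) / 4 = 21.2/4 = 5.3
  s[U,V] = ((-0.4)·(-1.4) + (2.6)·(-0.4) + (-0.4)·(2.6) + (1.6)·(2.6) + (-3.4)·(-3.4)) / 4 = 14.2/4 = 3.55
  s[V,V] = ((-1.4)·(-1.4) + (-0.4)·(-0.4) + (2.6)·(2.6) + (2.6)·(2.6) + (-3.4)·(-3.4)) / 4 = 27.2/4 = 6.8
  Sample standard deviations s_i = √(s[i,i]):
  s(U) = √(5.3) = 2.3022
  s(V) = √(6.8) = 2.6077

Step 3 — r_{ij} = s_{ij} / (s_i · s_j):
  r[U,U] = 1 (diagonal).
  r[U,V] = 3.55 / (2.3022 · 2.6077) = 3.55 / 6.0033 = 0.5913
  r[V,V] = 1 (diagonal).

R is symmetric with unit diagonal. Assembling:

R = [[1, 0.5913],
 [0.5913, 1]]


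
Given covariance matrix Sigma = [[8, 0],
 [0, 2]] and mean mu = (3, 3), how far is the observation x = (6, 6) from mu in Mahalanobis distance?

Step 1 — centre the observation: (x - mu) = (3, 3).

Step 2 — invert Sigma. det(Sigma) = 8·2 - (0)² = 16.
  Sigma^{-1} = (1/det) · [[d, -b], [-b, a]] = [[0.125, 0],
 [0, 0.5]].

Step 3 — form the quadratic (x - mu)^T · Sigma^{-1} · (x - mu):
  Sigma^{-1} · (x - mu) = (0.375, 1.5).
  (x - mu)^T · [Sigma^{-1} · (x - mu)] = (3)·(0.375) + (3)·(1.5) = 5.625.

Step 4 — take square root: d = √(5.625) ≈ 2.3717.

d(x, mu) = √(5.625) ≈ 2.3717


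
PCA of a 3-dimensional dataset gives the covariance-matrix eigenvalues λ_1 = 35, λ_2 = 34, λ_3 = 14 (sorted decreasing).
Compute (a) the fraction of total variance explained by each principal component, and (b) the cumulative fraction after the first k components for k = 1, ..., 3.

Step 1 — total variance = trace(Sigma) = Σ λ_i = 35 + 34 + 14 = 83.

Step 2 — fraction explained by component i = λ_i / Σ λ:
  PC1: 35/83 = 0.4217
  PC2: 34/83 = 0.4096
  PC3: 14/83 = 0.1687

Step 3 — cumulative fraction after k components = (λ_1 + ... + λ_k) / Σ λ:
  k = 1: 35/83 = 0.4217
  k = 2: (35 + 34)/83 = 69/83 = 0.8313
  k = 3: (35 + 34 + 14)/83 = 83/83 = 1

Summary (fraction, with percent):

explained: PC1 0.4217 (42.17%), PC2 0.4096 (40.96%), PC3 0.1687 (16.87%);  cumulative: 0.4217, 0.8313, 1


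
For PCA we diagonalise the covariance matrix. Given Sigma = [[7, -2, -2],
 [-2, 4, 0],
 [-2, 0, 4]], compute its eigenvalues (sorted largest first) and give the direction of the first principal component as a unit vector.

Step 1 — characteristic polynomial p(λ) = det(λI - Sigma) = λ³ - tr·λ² + c_1·λ - det, where tr = trace, c_1 = sum of the principal 2×2 minors, det = det(Sigma):
  tr = 7 + 4 + 4 = 15,
  c_1 = (7·4 - (-2)²) + (7·4 - (-2)²) + (4·4 - (0)²) = 24 + 24 + 16 = 64,
  det = 7·(4·4 - (0)²) - (-2)·((-2)·4 - (0)·(-2)) + (-2)·((-2)·(0) - 4·(-2)) = 7·(16) - (-2)·(-8) + (-2)·(8) = 80.
  So p(λ) = λ³ - 15λ² + 64λ - 80.
Step 2 — look for an integer root (rational root theorem: any rational root is an integer divisor of 80). Testing λ = 4:
  p(4) = 64 - 240 + 256 - 80 = 0  ✓
  Dividing out (λ - 4): p(λ) = (λ - 4)(λ² - 11λ + 20).
Step 3 — remaining eigenvalues from the quadratic λ² - 11λ + 20 = 0:
  Δ = 11² - 4·20 = 121 - 80 = 41,  λ = (11 ± √41)/2 = (11 ± 6.4031)/2 ≈ 8.7016 or 2.2984.
  Sorted: λ_1 = 8.7016,  λ_2 = 4,  λ_3 = 2.2984  (check: sum = 15 = tr ✓).

Step 4 — unit eigenvector for λ_1 ≈ 8.7016: v spans the null space of (Sigma - λ_1 I), whose rows are
  r_1 = (-1.7016, -2, -2),  r_2 = (-2, -4.7016, 0),  r_3 = (-2, 0, -4.7016).
  v is orthogonal to every row, so take v ∝ r_1 × r_2 = ((-2)·(0) - (-2)·(-4.7016), (-2)·(-2) - (-1.7016)·(0), (-1.7016)·(-4.7016) - (-2)·(-2)) ≈ (-9.4031, 4, 4).
  Rescale (multiply by -1 so the first nonzero entry is positive): u = (9.4031, -4, -4).
  ||u|| = √((9.4031)² + (-4)² + (-4)²) = √(120.4187) ≈ 10.9735,  v_1 = u/||u|| ≈ (0.8569, -0.3645, -0.3645) (||v_1|| = 1).

λ_1 = 8.7016,  λ_2 = 4,  λ_3 = 2.2984;  v_1 ≈ (0.8569, -0.3645, -0.3645)


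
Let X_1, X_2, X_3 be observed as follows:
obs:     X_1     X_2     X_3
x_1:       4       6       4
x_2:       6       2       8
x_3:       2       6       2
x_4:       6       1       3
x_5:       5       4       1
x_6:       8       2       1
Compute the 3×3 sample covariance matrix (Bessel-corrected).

Step 1 — column means:
  mean(X_1) = (4 + 6 + 2 + 6 + 5 + 8) / 6 = 31/6 = 5.1667
  mean(X_2) = (6 + 2 + 6 + 1 + 4 + 2) / 6 = 21/6 = 3.5
  mean(X_3) = (4 + 8 + 2 + 3 + 1 + 1) / 6 = 19/6 = 3.1667

Step 2 — sample covariance S[i,j] = (1/(n-1)) · Σ_k (x_{k,i} - mean_i) · (x_{k,j} - mean_j), with n-1 = 5.
  S[X_1,X_1] = ((-1.1667)·(-1.1667) + (0.8333)·(0.8333) + (-3.1667)·(-3.1667) + (0.8333)·(0.8333) + (-0.1667)·(-0.1667) + (2.8333)·(2.8333)) / 5 = 20.8333/5 = 4.1667
  S[X_1,X_2] = ((-1.1667)·(2.5) + (0.8333)·(-1.5) + (-3.1667)·(2.5) + (0.8333)·(-2.5) + (-0.1667)·(0.5) + (2.8333)·(-1.5)) / 5 = -18.5/5 = -3.7
  S[X_1,X_3] = ((-1.1667)·(0.8333) + (0.8333)·(4.8333) + (-3.1667)·(-1.1667) + (0.8333)·(-0.1667) + (-0.1667)·(-2.1667) + (2.8333)·(-2.1667)) / 5 = 0.8333/5 = 0.1667
  S[X_2,X_2] = ((2.5)·(2.5) + (-1.5)·(-1.5) + (2.5)·(2.5) + (-2.5)·(-2.5) + (0.5)·(0.5) + (-1.5)·(-1.5)) / 5 = 23.5/5 = 4.7
  S[X_2,X_3] = ((2.5)·(0.8333) + (-1.5)·(4.8333) + (2.5)·(-1.1667) + (-2.5)·(-0.1667) + (0.5)·(-2.1667) + (-1.5)·(-2.1667)) / 5 = -5.5/5 = -1.1
  S[X_3,X_3] = ((0.8333)·(0.8333) + (4.8333)·(4.8333) + (-1.1667)·(-1.1667) + (-0.1667)·(-0.1667) + (-2.1667)·(-2.1667) + (-2.1667)·(-2.1667)) / 5 = 34.8333/5 = 6.9667

S is symmetric (S[j,i] = S[i,j]). Assembling:

S = [[4.1667, -3.7, 0.1667],
 [-3.7, 4.7, -1.1],
 [0.1667, -1.1, 6.9667]]


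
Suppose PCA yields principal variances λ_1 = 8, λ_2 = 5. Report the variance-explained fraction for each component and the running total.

Step 1 — total variance = trace(Sigma) = Σ λ_i = 8 + 5 = 13.

Step 2 — fraction explained by component i = λ_i / Σ λ:
  PC1: 8/13 = 0.6154
  PC2: 5/13 = 0.3846

Step 3 — cumulative fraction after k components = (λ_1 + ... + λ_k) / Σ λ:
  k = 1: 8/13 = 0.6154
  k = 2: (8 + 5)/13 = 13/13 = 1

Summary (fraction, with percent):

explained: PC1 0.6154 (61.54%), PC2 0.3846 (38.46%);  cumulative: 0.6154, 1


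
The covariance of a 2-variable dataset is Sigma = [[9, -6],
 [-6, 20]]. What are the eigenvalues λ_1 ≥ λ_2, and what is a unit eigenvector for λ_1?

Step 1 — characteristic polynomial of 2×2 Sigma:
  det(Sigma - λI) = λ² - trace · λ + det = 0.
  trace = 9 + 20 = 29, det = 9·20 - (-6)² = 144.
Step 2 — discriminant:
  Δ = trace² - 4·det = 841 - 576 = 265.
Step 3 — eigenvalues:
  λ = (trace ± √Δ)/2 = (29 ± 16.2788)/2,
  λ_1 = 22.6394,  λ_2 = 6.3606.

Step 4 — unit eigenvector for λ_1: solve (Sigma - λ_1 I)v = 0. First row:
  (9 - 22.6394)·v_x + (-6)·v_y = 0, i.e. (-13.6394)·v_x + (-6)·v_y = 0,
  so v ∝ (b, λ_1 - a) = (-6, 13.6394); multiply by -1 so the first entry is positive: u = (6, -13.6394).
  ||u|| = √((6)² + (-13.6394)²) = √(222.0335) ≈ 14.9008,
  v_1 = u/||u|| ≈ (0.4027, -0.9153) (||v_1|| = 1).

λ_1 = 22.6394,  λ_2 = 6.3606;  v_1 ≈ (0.4027, -0.9153)


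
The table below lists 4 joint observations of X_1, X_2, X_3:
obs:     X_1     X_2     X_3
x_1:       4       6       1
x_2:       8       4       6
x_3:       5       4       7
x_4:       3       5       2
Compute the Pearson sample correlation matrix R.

Step 1 — column means:
  mean(X_1) = (4 + 8 + 5 + 3) / 4 = 20/4 = 5
  mean(X_2) = (6 + 4 + 4 + 5) / 4 = 19/4 = 4.75
  mean(X_3) = (1 + 6 + 7 + 2) / 4 = 16/4 = 4

Step 2 — sample variances and covariances s[i,j] = (1/(n-1)) · Σ_k (x_{k,i} - mean_i) · (x_{k,j} - mean_j), with n-1 = 3:
  s[X_1,X_1] = ((-1)·(-1) + (3)·(3) + (0)·(0) + (-2)·(-2)) / 3 = 14/3 = 4.6667
  s[X_1,X_2] = ((-1)·(1.25) + (3)·(-0.75) + (0)·(-0.75) + (-2)·(0.25)) / 3 = -4/3 = -1.3333
  s[X_1,X_3] = ((-1)·(-3) + (3)·(2) + (0)·(3) + (-2)·(-2)) / 3 = 13/3 = 4.3333
  s[X_2,X_2] = ((1.25)·(1.25) + (-0.75)·(-0.75) + (-0.75)·(-0.75) + (0.25)·(0.25)) / 3 = 2.75/3 = 0.9167
  s[X_2,X_3] = ((1.25)·(-3) + (-0.75)·(2) + (-0.75)·(3) + (0.25)·(-2)) / 3 = -8/3 = -2.6667
  s[X_3,X_3] = ((-3)·(-3) + (2)·(2) + (3)·(3) + (-2)·(-2)) / 3 = 26/3 = 8.6667
  Sample standard deviations s_i = √(s[i,i]):
  s(X_1) = √(4.6667) = 2.1602
  s(X_2) = √(0.9167) = 0.9574
  s(X_3) = √(8.6667) = 2.9439

Step 3 — r_{ij} = s_{ij} / (s_i · s_j):
  r[X_1,X_1] = 1 (diagonal).
  r[X_1,X_2] = -1.3333 / (2.1602 · 0.9574) = -1.3333 / 2.0683 = -0.6447
  r[X_1,X_3] = 4.3333 / (2.1602 · 2.9439) = 4.3333 / 6.3596 = 0.6814
  r[X_2,X_2] = 1 (diagonal).
  r[X_2,X_3] = -2.6667 / (0.9574 · 2.9439) = -2.6667 / 2.8186 = -0.9461
  r[X_3,X_3] = 1 (diagonal).

R is symmetric with unit diagonal. Assembling:

R = [[1, -0.6447, 0.6814],
 [-0.6447, 1, -0.9461],
 [0.6814, -0.9461, 1]]


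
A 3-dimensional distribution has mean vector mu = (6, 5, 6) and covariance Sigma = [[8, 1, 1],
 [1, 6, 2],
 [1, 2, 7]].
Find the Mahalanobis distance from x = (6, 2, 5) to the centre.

Step 1 — centre the observation: (x - mu) = (0, -3, -1).

Step 2 — invert Sigma (cofactor / det for 3×3, or solve directly):
  Sigma^{-1} = [[0.1288, -0.0169, -0.0136],
 [-0.0169, 0.1864, -0.0508],
 [-0.0136, -0.0508, 0.1593]].

Step 3 — form the quadratic (x - mu)^T · Sigma^{-1} · (x - mu):
  Sigma^{-1} · (x - mu) = (0.0644, -0.5085, -0.0068).
  (x - mu)^T · [Sigma^{-1} · (x - mu)] = (0)·(0.0644) + (-3)·(-0.5085) + (-1)·(-0.0068) = 1.5322.

Step 4 — take square root: d = √(1.5322) ≈ 1.2378.

d(x, mu) = √(1.5322) ≈ 1.2378


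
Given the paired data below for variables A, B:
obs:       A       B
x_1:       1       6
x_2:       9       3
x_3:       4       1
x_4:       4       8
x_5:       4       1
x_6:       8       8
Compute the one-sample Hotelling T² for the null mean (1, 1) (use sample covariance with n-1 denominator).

Step 1 — sample mean vector:
  mean(A) = (1 + 9 + 4 + 4 + 4 + 8) / 6 = 30/6 = 5
  mean(B) = (6 + 3 + 1 + 8 + 1 + 8) / 6 = 27/6 = 4.5
  x̄ = (5, 4.5),  deviation x̄ - mu_0 = (5, 4.5) - (1, 1) = (4, 3.5).

Step 2 — sample covariance matrix, S[i,j] = (1/(n-1)) · Σ_k (x_{k,i} - mean_i) · (x_{k,j} - mean_j), divisor n-1 = 5:
  S[A,A] = ((-4)·(-4) + (4)·(4) + (-1)·(-1) + (-1)·(-1) + (-1)·(-1) + (3)·(3)) / 5 = 44/5 = 8.8
  S[A,B] = ((-4)·(1.5) + (4)·(-1.5) + (-1)·(-3.5) + (-1)·(3.5) + (-1)·(-3.5) + (3)·(3.5)) / 5 = 2/5 = 0.4
  S[B,B] = ((1.5)·(1.5) + (-1.5)·(-1.5) + (-3.5)·(-3.5) + (3.5)·(3.5) + (-3.5)·(-3.5) + (3.5)·(3.5)) / 5 = 53.5/5 = 10.7
  S = [[8.8, 0.4],
 [0.4, 10.7]].

Step 3 — invert S. det(S) = 8.8·10.7 - (0.4)² = 94.
  S^{-1} = (1/det) · [[d, -b], [-b, a]] = [[0.1138, -0.0043],
 [-0.0043, 0.0936]].

Step 4 — quadratic form (x̄ - mu_0)^T · S^{-1} · (x̄ - mu_0):
  S^{-1} · (x̄ - mu_0) = (0.4404, 0.3106),
  (x̄ - mu_0)^T · [...] = (4)·(0.4404) + (3.5)·(0.3106) = 2.8489.

Step 5 — scale by n: T² = 6 · 2.8489 = 17.0936.

T² ≈ 17.0936


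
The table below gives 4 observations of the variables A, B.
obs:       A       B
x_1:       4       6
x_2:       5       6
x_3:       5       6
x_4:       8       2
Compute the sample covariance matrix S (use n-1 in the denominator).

Step 1 — column means:
  mean(A) = (4 + 5 + 5 + 8) / 4 = 22/4 = 5.5
  mean(B) = (6 + 6 + 6 + 2) / 4 = 20/4 = 5

Step 2 — sample covariance S[i,j] = (1/(n-1)) · Σ_k (x_{k,i} - mean_i) · (x_{k,j} - mean_j), with n-1 = 3.
  S[A,A] = ((-1.5)·(-1.5) + (-0.5)·(-0.5) + (-0.5)·(-0.5) + (2.5)·(2.5)) / 3 = 9/3 = 3
  S[A,B] = ((-1.5)·(1) + (-0.5)·(1) + (-0.5)·(1) + (2.5)·(-3)) / 3 = -10/3 = -3.3333
  S[B,B] = ((1)·(1) + (1)·(1) + (1)·(1) + (-3)·(-3)) / 3 = 12/3 = 4

S is symmetric (S[j,i] = S[i,j]). Assembling:

S = [[3, -3.3333],
 [-3.3333, 4]]


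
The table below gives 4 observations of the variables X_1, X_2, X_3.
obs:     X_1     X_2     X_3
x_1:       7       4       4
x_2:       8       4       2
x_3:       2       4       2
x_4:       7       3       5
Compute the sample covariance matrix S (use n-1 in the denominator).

Step 1 — column means:
  mean(X_1) = (7 + 8 + 2 + 7) / 4 = 24/4 = 6
  mean(X_2) = (4 + 4 + 4 + 3) / 4 = 15/4 = 3.75
  mean(X_3) = (4 + 2 + 2 + 5) / 4 = 13/4 = 3.25

Step 2 — sample covariance S[i,j] = (1/(n-1)) · Σ_k (x_{k,i} - mean_i) · (x_{k,j} - mean_j), with n-1 = 3.
  S[X_1,X_1] = ((1)·(1) + (2)·(2) + (-4)·(-4) + (1)·(1)) / 3 = 22/3 = 7.3333
  S[X_1,X_2] = ((1)·(0.25) + (2)·(0.25) + (-4)·(0.25) + (1)·(-0.75)) / 3 = -1/3 = -0.3333
  S[X_1,X_3] = ((1)·(0.75) + (2)·(-1.25) + (-4)·(-1.25) + (1)·(1.75)) / 3 = 5/3 = 1.6667
  S[X_2,X_2] = ((0.25)·(0.25) + (0.25)·(0.25) + (0.25)·(0.25) + (-0.75)·(-0.75)) / 3 = 0.75/3 = 0.25
  S[X_2,X_3] = ((0.25)·(0.75) + (0.25)·(-1.25) + (0.25)·(-1.25) + (-0.75)·(1.75)) / 3 = -1.75/3 = -0.5833
  S[X_3,X_3] = ((0.75)·(0.75) + (-1.25)·(-1.25) + (-1.25)·(-1.25) + (1.75)·(1.75)) / 3 = 6.75/3 = 2.25

S is symmetric (S[j,i] = S[i,j]). Assembling:

S = [[7.3333, -0.3333, 1.6667],
 [-0.3333, 0.25, -0.5833],
 [1.6667, -0.5833, 2.25]]


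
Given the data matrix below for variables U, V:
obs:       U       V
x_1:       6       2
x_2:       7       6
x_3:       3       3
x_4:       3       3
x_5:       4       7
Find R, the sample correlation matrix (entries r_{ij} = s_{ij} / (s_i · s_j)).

Step 1 — column means:
  mean(U) = (6 + 7 + 3 + 3 + 4) / 5 = 23/5 = 4.6
  mean(V) = (2 + 6 + 3 + 3 + 7) / 5 = 21/5 = 4.2

Step 2 — sample variances and covariances s[i,j] = (1/(n-1)) · Σ_k (x_{k,i} - mean_i) · (x_{k,j} - mean_j), with n-1 = 4:
  s[U,U] = ((1.4)·(1.4) + (2.4)·(2.4) + (-1.6)·(-1.6) + (-1.6)·(-1.6) + (-0.6)·(-0.6)) / 4 = 13.2/4 = 3.3
  s[U,V] = ((1.4)·(-2.2) + (2.4)·(1.8) + (-1.6)·(-1.2) + (-1.6)·(-1.2) + (-0.6)·(2.8)) / 4 = 3.4/4 = 0.85
  s[V,V] = ((-2.2)·(-2.2) + (1.8)·(1.8) + (-1.2)·(-1.2) + (-1.2)·(-1.2) + (2.8)·(2.8)) / 4 = 18.8/4 = 4.7
  Sample standard deviations s_i = √(s[i,i]):
  s(U) = √(3.3) = 1.8166
  s(V) = √(4.7) = 2.1679

Step 3 — r_{ij} = s_{ij} / (s_i · s_j):
  r[U,U] = 1 (diagonal).
  r[U,V] = 0.85 / (1.8166 · 2.1679) = 0.85 / 3.9383 = 0.2158
  r[V,V] = 1 (diagonal).

R is symmetric with unit diagonal. Assembling:

R = [[1, 0.2158],
 [0.2158, 1]]


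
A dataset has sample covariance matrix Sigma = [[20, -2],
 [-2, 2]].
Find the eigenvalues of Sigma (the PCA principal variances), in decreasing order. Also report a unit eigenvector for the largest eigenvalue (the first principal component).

Step 1 — characteristic polynomial of 2×2 Sigma:
  det(Sigma - λI) = λ² - trace · λ + det = 0.
  trace = 20 + 2 = 22, det = 20·2 - (-2)² = 36.
Step 2 — discriminant:
  Δ = trace² - 4·det = 484 - 144 = 340.
Step 3 — eigenvalues:
  λ = (trace ± √Δ)/2 = (22 ± 18.4391)/2,
  λ_1 = 20.2195,  λ_2 = 1.7805.

Step 4 — unit eigenvector for λ_1: solve (Sigma - λ_1 I)v = 0. First row:
  (20 - 20.2195)·v_x + (-2)·v_y = 0, i.e. (-0.2195)·v_x + (-2)·v_y = 0,
  so v ∝ (b, λ_1 - a) = (-2, 0.2195); multiply by -1 so the first entry is positive: u = (2, -0.2195).
  ||u|| = √((2)² + (-0.2195)²) = √(4.0482) ≈ 2.012,
  v_1 = u/||u|| ≈ (0.994, -0.1091) (||v_1|| = 1).

λ_1 = 20.2195,  λ_2 = 1.7805;  v_1 ≈ (0.994, -0.1091)


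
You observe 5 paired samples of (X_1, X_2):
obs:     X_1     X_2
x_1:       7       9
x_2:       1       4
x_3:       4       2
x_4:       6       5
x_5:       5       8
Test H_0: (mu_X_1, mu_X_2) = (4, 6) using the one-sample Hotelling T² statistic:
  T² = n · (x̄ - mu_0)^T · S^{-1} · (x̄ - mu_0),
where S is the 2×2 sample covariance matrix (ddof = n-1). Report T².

Step 1 — sample mean vector:
  mean(X_1) = (7 + 1 + 4 + 6 + 5) / 5 = 23/5 = 4.6
  mean(X_2) = (9 + 4 + 2 + 5 + 8) / 5 = 28/5 = 5.6
  x̄ = (4.6, 5.6),  deviation x̄ - mu_0 = (4.6, 5.6) - (4, 6) = (0.6, -0.4).

Step 2 — sample covariance matrix, S[i,j] = (1/(n-1)) · Σ_k (x_{k,i} - mean_i) · (x_{k,j} - mean_j), divisor n-1 = 4:
  S[X_1,X_1] = ((2.4)·(2.4) + (-3.6)·(-3.6) + (-0.6)·(-0.6) + (1.4)·(1.4) + (0.4)·(0.4)) / 4 = 21.2/4 = 5.3
  S[X_1,X_2] = ((2.4)·(3.4) + (-3.6)·(-1.6) + (-0.6)·(-3.6) + (1.4)·(-0.6) + (0.4)·(2.4)) / 4 = 16.2/4 = 4.05
  S[X_2,X_2] = ((3.4)·(3.4) + (-1.6)·(-1.6) + (-3.6)·(-3.6) + (-0.6)·(-0.6) + (2.4)·(2.4)) / 4 = 33.2/4 = 8.3
  S = [[5.3, 4.05],
 [4.05, 8.3]].

Step 3 — invert S. det(S) = 5.3·8.3 - (4.05)² = 27.5875.
  S^{-1} = (1/det) · [[d, -b], [-b, a]] = [[0.3009, -0.1468],
 [-0.1468, 0.1921]].

Step 4 — quadratic form (x̄ - mu_0)^T · S^{-1} · (x̄ - mu_0):
  S^{-1} · (x̄ - mu_0) = (0.2392, -0.1649),
  (x̄ - mu_0)^T · [...] = (0.6)·(0.2392) + (-0.4)·(-0.1649) = 0.2095.

Step 5 — scale by n: T² = 5 · 0.2095 = 1.0476.

T² ≈ 1.0476


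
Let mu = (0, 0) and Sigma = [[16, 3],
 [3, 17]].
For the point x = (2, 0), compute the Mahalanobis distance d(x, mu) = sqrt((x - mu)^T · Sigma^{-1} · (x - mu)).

Step 1 — centre the observation: (x - mu) = (2, 0).

Step 2 — invert Sigma. det(Sigma) = 16·17 - (3)² = 263.
  Sigma^{-1} = (1/det) · [[d, -b], [-b, a]] = [[0.0646, -0.0114],
 [-0.0114, 0.0608]].

Step 3 — form the quadratic (x - mu)^T · Sigma^{-1} · (x - mu):
  Sigma^{-1} · (x - mu) = (0.1293, -0.0228).
  (x - mu)^T · [Sigma^{-1} · (x - mu)] = (2)·(0.1293) + (0)·(-0.0228) = 0.2586.

Step 4 — take square root: d = √(0.2586) ≈ 0.5085.

d(x, mu) = √(0.2586) ≈ 0.5085


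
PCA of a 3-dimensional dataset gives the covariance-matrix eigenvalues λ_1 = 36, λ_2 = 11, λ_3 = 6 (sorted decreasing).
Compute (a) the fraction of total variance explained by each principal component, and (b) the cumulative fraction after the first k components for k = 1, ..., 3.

Step 1 — total variance = trace(Sigma) = Σ λ_i = 36 + 11 + 6 = 53.

Step 2 — fraction explained by component i = λ_i / Σ λ:
  PC1: 36/53 = 0.6792
  PC2: 11/53 = 0.2075
  PC3: 6/53 = 0.1132

Step 3 — cumulative fraction after k components = (λ_1 + ... + λ_k) / Σ λ:
  k = 1: 36/53 = 0.6792
  k = 2: (36 + 11)/53 = 47/53 = 0.8868
  k = 3: (36 + 11 + 6)/53 = 53/53 = 1

Summary (fraction, with percent):

explained: PC1 0.6792 (67.92%), PC2 0.2075 (20.75%), PC3 0.1132 (11.32%);  cumulative: 0.6792, 0.8868, 1


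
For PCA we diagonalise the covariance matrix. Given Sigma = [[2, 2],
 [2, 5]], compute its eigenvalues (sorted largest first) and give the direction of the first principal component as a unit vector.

Step 1 — characteristic polynomial of 2×2 Sigma:
  det(Sigma - λI) = λ² - trace · λ + det = 0.
  trace = 2 + 5 = 7, det = 2·5 - (2)² = 6.
Step 2 — discriminant:
  Δ = trace² - 4·det = 49 - 24 = 25.
Step 3 — eigenvalues:
  λ = (trace ± √Δ)/2 = (7 ± 5)/2,
  λ_1 = 6,  λ_2 = 1.

Step 4 — unit eigenvector for λ_1: solve (Sigma - λ_1 I)v = 0. First row:
  (2 - 6)·v_x + (2)·v_y = 0, i.e. (-4)·v_x + (2)·v_y = 0,
  so v ∝ (b, λ_1 - a) = (2, 4) = u.
  ||u|| = √((2)² + (4)²) = √(20) ≈ 4.4721,
  v_1 = u/||u|| ≈ (0.4472, 0.8944) (||v_1|| = 1).

λ_1 = 6,  λ_2 = 1;  v_1 ≈ (0.4472, 0.8944)


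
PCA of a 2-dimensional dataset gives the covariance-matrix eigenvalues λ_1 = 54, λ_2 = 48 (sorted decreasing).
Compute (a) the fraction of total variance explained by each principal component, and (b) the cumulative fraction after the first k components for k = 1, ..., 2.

Step 1 — total variance = trace(Sigma) = Σ λ_i = 54 + 48 = 102.

Step 2 — fraction explained by component i = λ_i / Σ λ:
  PC1: 54/102 = 0.5294
  PC2: 48/102 = 0.4706

Step 3 — cumulative fraction after k components = (λ_1 + ... + λ_k) / Σ λ:
  k = 1: 54/102 = 0.5294
  k = 2: (54 + 48)/102 = 102/102 = 1

Summary (fraction, with percent):

explained: PC1 0.5294 (52.94%), PC2 0.4706 (47.06%);  cumulative: 0.5294, 1


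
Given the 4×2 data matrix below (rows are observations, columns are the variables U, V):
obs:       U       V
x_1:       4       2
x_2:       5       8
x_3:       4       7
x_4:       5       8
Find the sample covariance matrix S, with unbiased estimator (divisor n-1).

Step 1 — column means:
  mean(U) = (4 + 5 + 4 + 5) / 4 = 18/4 = 4.5
  mean(V) = (2 + 8 + 7 + 8) / 4 = 25/4 = 6.25

Step 2 — sample covariance S[i,j] = (1/(n-1)) · Σ_k (x_{k,i} - mean_i) · (x_{k,j} - mean_j), with n-1 = 3.
  S[U,U] = ((-0.5)·(-0.5) + (0.5)·(0.5) + (-0.5)·(-0.5) + (0.5)·(0.5)) / 3 = 1/3 = 0.3333
  S[U,V] = ((-0.5)·(-4.25) + (0.5)·(1.75) + (-0.5)·(0.75) + (0.5)·(1.75)) / 3 = 3.5/3 = 1.1667
  S[V,V] = ((-4.25)·(-4.25) + (1.75)·(1.75) + (0.75)·(0.75) + (1.75)·(1.75)) / 3 = 24.75/3 = 8.25

S is symmetric (S[j,i] = S[i,j]). Assembling:

S = [[0.3333, 1.1667],
 [1.1667, 8.25]]


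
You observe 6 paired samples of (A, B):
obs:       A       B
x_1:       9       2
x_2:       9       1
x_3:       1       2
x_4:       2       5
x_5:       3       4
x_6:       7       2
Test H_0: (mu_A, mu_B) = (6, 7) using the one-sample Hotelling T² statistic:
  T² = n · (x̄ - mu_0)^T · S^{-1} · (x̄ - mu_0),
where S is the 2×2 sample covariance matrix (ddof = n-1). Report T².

Step 1 — sample mean vector:
  mean(A) = (9 + 9 + 1 + 2 + 3 + 7) / 6 = 31/6 = 5.1667
  mean(B) = (2 + 1 + 2 + 5 + 4 + 2) / 6 = 16/6 = 2.6667
  x̄ = (5.1667, 2.6667),  deviation x̄ - mu_0 = (5.1667, 2.6667) - (6, 7) = (-0.8333, -4.3333).

Step 2 — sample covariance matrix, S[i,j] = (1/(n-1)) · Σ_k (x_{k,i} - mean_i) · (x_{k,j} - mean_j), divisor n-1 = 5:
  S[A,A] = ((3.8333)·(3.8333) + (3.8333)·(3.8333) + (-4.1667)·(-4.1667) + (-3.1667)·(-3.1667) + (-2.1667)·(-2.1667) + (1.8333)·(1.8333)) / 5 = 64.8333/5 = 12.9667
  S[A,B] = ((3.8333)·(-0.6667) + (3.8333)·(-1.6667) + (-4.1667)·(-0.6667) + (-3.1667)·(2.3333) + (-2.1667)·(1.3333) + (1.8333)·(-0.6667)) / 5 = -17.6667/5 = -3.5333
  S[B,B] = ((-0.6667)·(-0.6667) + (-1.6667)·(-1.6667) + (-0.6667)·(-0.6667) + (2.3333)·(2.3333) + (1.3333)·(1.3333) + (-0.6667)·(-0.6667)) / 5 = 11.3333/5 = 2.2667
  S = [[12.9667, -3.5333],
 [-3.5333, 2.2667]].

Step 3 — invert S. det(S) = 12.9667·2.2667 - (-3.5333)² = 16.9067.
  S^{-1} = (1/det) · [[d, -b], [-b, a]] = [[0.1341, 0.209],
 [0.209, 0.767]].

Step 4 — quadratic form (x̄ - mu_0)^T · S^{-1} · (x̄ - mu_0):
  S^{-1} · (x̄ - mu_0) = (-1.0174, -3.4976),
  (x̄ - mu_0)^T · [...] = (-0.8333)·(-1.0174) + (-4.3333)·(-3.4976) = 16.0042.

Step 5 — scale by n: T² = 6 · 16.0042 = 96.0252.

T² ≈ 96.0252


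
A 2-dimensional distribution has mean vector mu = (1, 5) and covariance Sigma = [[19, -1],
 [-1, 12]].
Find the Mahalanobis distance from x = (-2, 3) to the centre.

Step 1 — centre the observation: (x - mu) = (-3, -2).

Step 2 — invert Sigma. det(Sigma) = 19·12 - (-1)² = 227.
  Sigma^{-1} = (1/det) · [[d, -b], [-b, a]] = [[0.0529, 0.0044],
 [0.0044, 0.0837]].

Step 3 — form the quadratic (x - mu)^T · Sigma^{-1} · (x - mu):
  Sigma^{-1} · (x - mu) = (-0.1674, -0.1806).
  (x - mu)^T · [Sigma^{-1} · (x - mu)] = (-3)·(-0.1674) + (-2)·(-0.1806) = 0.8634.

Step 4 — take square root: d = √(0.8634) ≈ 0.9292.

d(x, mu) = √(0.8634) ≈ 0.9292


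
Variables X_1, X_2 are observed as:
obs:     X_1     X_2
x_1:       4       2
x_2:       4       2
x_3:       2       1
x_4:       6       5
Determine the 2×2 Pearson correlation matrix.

Step 1 — column means:
  mean(X_1) = (4 + 4 + 2 + 6) / 4 = 16/4 = 4
  mean(X_2) = (2 + 2 + 1 + 5) / 4 = 10/4 = 2.5

Step 2 — sample variances and covariances s[i,j] = (1/(n-1)) · Σ_k (x_{k,i} - mean_i) · (x_{k,j} - mean_j), with n-1 = 3:
  s[X_1,X_1] = ((0)·(0) + (0)·(0) + (-2)·(-2) + (2)·(2)) / 3 = 8/3 = 2.6667
  s[X_1,X_2] = ((0)·(-0.5) + (0)·(-0.5) + (-2)·(-1.5) + (2)·(2.5)) / 3 = 8/3 = 2.6667
  s[X_2,X_2] = ((-0.5)·(-0.5) + (-0.5)·(-0.5) + (-1.5)·(-1.5) + (2.5)·(2.5)) / 3 = 9/3 = 3
  Sample standard deviations s_i = √(s[i,i]):
  s(X_1) = √(2.6667) = 1.633
  s(X_2) = √(3) = 1.7321

Step 3 — r_{ij} = s_{ij} / (s_i · s_j):
  r[X_1,X_1] = 1 (diagonal).
  r[X_1,X_2] = 2.6667 / (1.633 · 1.7321) = 2.6667 / 2.8284 = 0.9428
  r[X_2,X_2] = 1 (diagonal).

R is symmetric with unit diagonal. Assembling:

R = [[1, 0.9428],
 [0.9428, 1]]


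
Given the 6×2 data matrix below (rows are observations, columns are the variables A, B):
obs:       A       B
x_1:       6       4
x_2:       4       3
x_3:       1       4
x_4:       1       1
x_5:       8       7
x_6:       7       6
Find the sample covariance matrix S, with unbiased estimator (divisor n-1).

Step 1 — column means:
  mean(A) = (6 + 4 + 1 + 1 + 8 + 7) / 6 = 27/6 = 4.5
  mean(B) = (4 + 3 + 4 + 1 + 7 + 6) / 6 = 25/6 = 4.1667

Step 2 — sample covariance S[i,j] = (1/(n-1)) · Σ_k (x_{k,i} - mean_i) · (x_{k,j} - mean_j), with n-1 = 5.
  S[A,A] = ((1.5)·(1.5) + (-0.5)·(-0.5) + (-3.5)·(-3.5) + (-3.5)·(-3.5) + (3.5)·(3.5) + (2.5)·(2.5)) / 5 = 45.5/5 = 9.1
  S[A,B] = ((1.5)·(-0.1667) + (-0.5)·(-1.1667) + (-3.5)·(-0.1667) + (-3.5)·(-3.1667) + (3.5)·(2.8333) + (2.5)·(1.8333)) / 5 = 26.5/5 = 5.3
  S[B,B] = ((-0.1667)·(-0.1667) + (-1.1667)·(-1.1667) + (-0.1667)·(-0.1667) + (-3.1667)·(-3.1667) + (2.8333)·(2.8333) + (1.8333)·(1.8333)) / 5 = 22.8333/5 = 4.5667

S is symmetric (S[j,i] = S[i,j]). Assembling:

S = [[9.1, 5.3],
 [5.3, 4.5667]]
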